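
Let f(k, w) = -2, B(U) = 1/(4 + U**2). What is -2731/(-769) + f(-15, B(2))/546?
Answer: 744794/209937 ≈ 3.5477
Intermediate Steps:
-2731/(-769) + f(-15, B(2))/546 = -2731/(-769) - 2/546 = -2731*(-1/769) - 2*1/546 = 2731/769 - 1/273 = 744794/209937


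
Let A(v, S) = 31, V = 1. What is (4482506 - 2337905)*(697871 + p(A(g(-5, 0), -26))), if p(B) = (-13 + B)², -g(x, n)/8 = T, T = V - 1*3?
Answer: 1497349695195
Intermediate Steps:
T = -2 (T = 1 - 1*3 = 1 - 3 = -2)
g(x, n) = 16 (g(x, n) = -8*(-2) = 16)
(4482506 - 2337905)*(697871 + p(A(g(-5, 0), -26))) = (4482506 - 2337905)*(697871 + (-13 + 31)²) = 2144601*(697871 + 18²) = 2144601*(697871 + 324) = 2144601*698195 = 1497349695195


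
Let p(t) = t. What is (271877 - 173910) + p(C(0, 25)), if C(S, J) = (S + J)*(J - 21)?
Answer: 98067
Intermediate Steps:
C(S, J) = (-21 + J)*(J + S) (C(S, J) = (J + S)*(-21 + J) = (-21 + J)*(J + S))
(271877 - 173910) + p(C(0, 25)) = (271877 - 173910) + (25² - 21*25 - 21*0 + 25*0) = 97967 + (625 - 525 + 0 + 0) = 97967 + 100 = 98067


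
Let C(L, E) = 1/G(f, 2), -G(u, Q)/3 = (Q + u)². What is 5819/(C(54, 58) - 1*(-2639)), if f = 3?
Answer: 436425/197924 ≈ 2.2050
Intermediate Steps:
G(u, Q) = -3*(Q + u)²
C(L, E) = -1/75 (C(L, E) = 1/(-3*(2 + 3)²) = 1/(-3*5²) = 1/(-3*25) = 1/(-75) = -1/75)
5819/(C(54, 58) - 1*(-2639)) = 5819/(-1/75 - 1*(-2639)) = 5819/(-1/75 + 2639) = 5819/(197924/75) = 5819*(75/197924) = 436425/197924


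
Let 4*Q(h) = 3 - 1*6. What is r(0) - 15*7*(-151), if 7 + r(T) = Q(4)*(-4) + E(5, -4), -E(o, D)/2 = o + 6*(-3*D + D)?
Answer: 15745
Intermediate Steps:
E(o, D) = -2*o + 24*D (E(o, D) = -2*(o + 6*(-3*D + D)) = -2*(o + 6*(-2*D)) = -2*(o - 12*D) = -2*o + 24*D)
Q(h) = -3/4 (Q(h) = (3 - 1*6)/4 = (3 - 6)/4 = (1/4)*(-3) = -3/4)
r(T) = -110 (r(T) = -7 + (-3/4*(-4) + (-2*5 + 24*(-4))) = -7 + (3 + (-10 - 96)) = -7 + (3 - 106) = -7 - 103 = -110)
r(0) - 15*7*(-151) = -110 - 15*7*(-151) = -110 - 105*(-151) = -110 + 15855 = 15745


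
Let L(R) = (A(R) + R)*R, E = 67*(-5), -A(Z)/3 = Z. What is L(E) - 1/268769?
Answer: -60325202051/268769 ≈ -2.2445e+5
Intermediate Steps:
A(Z) = -3*Z
E = -335
L(R) = -2*R² (L(R) = (-3*R + R)*R = (-2*R)*R = -2*R²)
L(E) - 1/268769 = -2*(-335)² - 1/268769 = -2*112225 - 1*1/268769 = -224450 - 1/268769 = -60325202051/268769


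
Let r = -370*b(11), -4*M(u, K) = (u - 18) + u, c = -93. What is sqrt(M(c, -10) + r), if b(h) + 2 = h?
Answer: I*sqrt(3279) ≈ 57.263*I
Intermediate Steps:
b(h) = -2 + h
M(u, K) = 9/2 - u/2 (M(u, K) = -((u - 18) + u)/4 = -((-18 + u) + u)/4 = -(-18 + 2*u)/4 = 9/2 - u/2)
r = -3330 (r = -370*(-2 + 11) = -370*9 = -3330)
sqrt(M(c, -10) + r) = sqrt((9/2 - 1/2*(-93)) - 3330) = sqrt((9/2 + 93/2) - 3330) = sqrt(51 - 3330) = sqrt(-3279) = I*sqrt(3279)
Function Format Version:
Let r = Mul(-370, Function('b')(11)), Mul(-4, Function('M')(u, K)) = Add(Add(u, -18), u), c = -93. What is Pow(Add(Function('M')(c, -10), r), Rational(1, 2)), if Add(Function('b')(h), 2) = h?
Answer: Mul(I, Pow(3279, Rational(1, 2))) ≈ Mul(57.263, I)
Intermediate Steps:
Function('b')(h) = Add(-2, h)
Function('M')(u, K) = Add(Rational(9, 2), Mul(Rational(-1, 2), u)) (Function('M')(u, K) = Mul(Rational(-1, 4), Add(Add(u, -18), u)) = Mul(Rational(-1, 4), Add(Add(-18, u), u)) = Mul(Rational(-1, 4), Add(-18, Mul(2, u))) = Add(Rational(9, 2), Mul(Rational(-1, 2), u)))
r = -3330 (r = Mul(-370, Add(-2, 11)) = Mul(-370, 9) = -3330)
Pow(Add(Function('M')(c, -10), r), Rational(1, 2)) = Pow(Add(Add(Rational(9, 2), Mul(Rational(-1, 2), -93)), -3330), Rational(1, 2)) = Pow(Add(Add(Rational(9, 2), Rational(93, 2)), -3330), Rational(1, 2)) = Pow(Add(51, -3330), Rational(1, 2)) = Pow(-3279, Rational(1, 2)) = Mul(I, Pow(3279, Rational(1, 2)))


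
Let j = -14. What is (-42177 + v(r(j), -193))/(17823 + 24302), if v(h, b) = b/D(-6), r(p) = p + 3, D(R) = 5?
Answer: -211078/210625 ≈ -1.0022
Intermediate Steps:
r(p) = 3 + p
v(h, b) = b/5
(-42177 + v(r(j), -193))/(17823 + 24302) = (-42177 + (⅕)*(-193))/(17823 + 24302) = (-42177 - 193/5)/42125 = -211078/5*1/42125 = -211078/210625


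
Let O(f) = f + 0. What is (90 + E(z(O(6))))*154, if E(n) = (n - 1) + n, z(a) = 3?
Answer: 14630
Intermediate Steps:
O(f) = f
E(n) = -1 + 2*n (E(n) = (-1 + n) + n = -1 + 2*n)
(90 + E(z(O(6))))*154 = (90 + (-1 + 2*3))*154 = (90 + (-1 + 6))*154 = (90 + 5)*154 = 95*154 = 14630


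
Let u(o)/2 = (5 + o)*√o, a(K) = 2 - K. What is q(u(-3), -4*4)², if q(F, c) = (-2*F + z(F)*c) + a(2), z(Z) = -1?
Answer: 64 - 256*I*√3 ≈ 64.0 - 443.4*I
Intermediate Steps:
u(o) = 2*√o*(5 + o) (u(o) = 2*((5 + o)*√o) = 2*(√o*(5 + o)) = 2*√o*(5 + o))
q(F, c) = -c - 2*F (q(F, c) = (-2*F - c) + (2 - 1*2) = (-c - 2*F) + (2 - 2) = (-c - 2*F) + 0 = -c - 2*F)
q(u(-3), -4*4)² = (-(-4)*4 - 4*√(-3)*(5 - 3))² = (-1*(-16) - 4*I*√3*2)² = (16 - 8*I*√3)²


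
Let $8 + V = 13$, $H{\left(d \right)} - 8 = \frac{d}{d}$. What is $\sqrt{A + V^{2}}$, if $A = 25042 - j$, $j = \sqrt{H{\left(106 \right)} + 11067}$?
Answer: $\sqrt{25067 - 2 \sqrt{2769}} \approx 157.99$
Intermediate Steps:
$H{\left(d \right)} = 9$ ($H{\left(d \right)} = 8 + \frac{d}{d} = 8 + 1 = 9$)
$V = 5$ ($V = -8 + 13 = 5$)
$j = 2 \sqrt{2769}$ ($j = \sqrt{9 + 11067} = \sqrt{11076} = 2 \sqrt{2769} \approx 105.24$)
$A = 25042 - 2 \sqrt{2769} \approx 24937.0$
$\sqrt{A + V^{2}} = \sqrt{\left(25042 - 2 \sqrt{2769}\right) + 5^{2}} = \sqrt{\left(25042 - 2 \sqrt{2769}\right) + 25} = \sqrt{25067 - 2 \sqrt{2769}}$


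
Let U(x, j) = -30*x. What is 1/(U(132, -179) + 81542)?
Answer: 1/77582 ≈ 1.2890e-5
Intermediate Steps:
1/(U(132, -179) + 81542) = 1/(-30*132 + 81542) = 1/(-3960 + 81542) = 1/77582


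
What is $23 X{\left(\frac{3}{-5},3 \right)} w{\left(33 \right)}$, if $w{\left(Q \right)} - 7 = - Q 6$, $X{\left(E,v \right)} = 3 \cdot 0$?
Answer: $0$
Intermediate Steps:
$X{\left(E,v \right)} = 0$
$w{\left(Q \right)} = 7 - 6 Q$ ($w{\left(Q \right)} = 7 + - Q 6 = 7 - 6 Q$)
$23 X{\left(\frac{3}{-5},3 \right)} w{\left(33 \right)} = 23 \cdot 0 \left(7 - 198\right) = 0 \left(7 - 198\right) = 0 \left(-191\right) = 0$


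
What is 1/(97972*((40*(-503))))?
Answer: -1/1971196640 ≈ -5.0731e-10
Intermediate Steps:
1/(97972*((40*(-503)))) = (1/97972)/(-20120) = (1/97972)*(-1/20120) = -1/1971196640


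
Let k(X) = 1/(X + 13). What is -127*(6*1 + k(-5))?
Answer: -6223/8 ≈ -777.88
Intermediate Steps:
k(X) = 1/(13 + X)
-127*(6*1 + k(-5)) = -127*(6*1 + 1/(13 - 5)) = -127*(6 + 1/8) = -127*(6 + ⅛) = -127*49/8 = -6223/8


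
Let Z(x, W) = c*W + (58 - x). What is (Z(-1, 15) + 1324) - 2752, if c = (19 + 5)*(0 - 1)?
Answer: -1729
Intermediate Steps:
c = -24 (c = 24*(-1) = -24)
Z(x, W) = 58 - x - 24*W (Z(x, W) = -24*W + (58 - x) = 58 - x - 24*W)
(Z(-1, 15) + 1324) - 2752 = ((58 - 1*(-1) - 24*15) + 1324) - 2752 = ((58 + 1 - 360) + 1324) - 2752 = (-301 + 1324) - 2752 = 1023 - 2752 = -1729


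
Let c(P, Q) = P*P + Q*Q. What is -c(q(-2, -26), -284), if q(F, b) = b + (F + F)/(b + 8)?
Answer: -6586960/81 ≈ -81321.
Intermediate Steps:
q(F, b) = b + 2*F/(8 + b) (q(F, b) = b + (2*F)/(8 + b) = b + 2*F/(8 + b))
c(P, Q) = P² + Q²
-c(q(-2, -26), -284) = -((((-26)² + 2*(-2) + 8*(-26))/(8 - 26))² + (-284)²) = -(((676 - 4 - 208)/(-18))² + 80656) = -((-1/18*464)² + 80656) = -((-232/9)² + 80656) = -(53824/81 + 80656) = -1*6586960/81 = -6586960/81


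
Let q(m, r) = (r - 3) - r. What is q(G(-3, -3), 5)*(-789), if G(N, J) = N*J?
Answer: 2367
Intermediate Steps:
G(N, J) = J*N
q(m, r) = -3 (q(m, r) = (-3 + r) - r = -3)
q(G(-3, -3), 5)*(-789) = -3*(-789) = 2367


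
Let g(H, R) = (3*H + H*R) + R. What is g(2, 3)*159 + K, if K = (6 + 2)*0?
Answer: 2385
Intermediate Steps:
g(H, R) = R + 3*H + H*R
K = 0 (K = 8*0 = 0)
g(2, 3)*159 + K = (3 + 3*2 + 2*3)*159 + 0 = (3 + 6 + 6)*159 + 0 = 15*159 + 0 = 2385 + 0 = 2385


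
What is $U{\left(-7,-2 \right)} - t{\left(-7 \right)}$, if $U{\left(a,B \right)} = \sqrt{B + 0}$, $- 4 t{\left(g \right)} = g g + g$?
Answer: $\frac{21}{2} + i \sqrt{2} \approx 10.5 + 1.4142 i$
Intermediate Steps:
$t{\left(g \right)} = - \frac{g}{4} - \frac{g^{2}}{4}$ ($t{\left(g \right)} = - \frac{g g + g}{4} = - \frac{g^{2} + g}{4} = - \frac{g + g^{2}}{4} = - \frac{g}{4} - \frac{g^{2}}{4}$)
$U{\left(a,B \right)} = \sqrt{B}$
$U{\left(-7,-2 \right)} - t{\left(-7 \right)} = \sqrt{-2} - \left(- \frac{1}{4}\right) \left(-7\right) \left(1 - 7\right) = i \sqrt{2} - \left(- \frac{1}{4}\right) \left(-7\right) \left(-6\right) = i \sqrt{2} - - \frac{21}{2} = i \sqrt{2} + \frac{21}{2} = \frac{21}{2} + i \sqrt{2}$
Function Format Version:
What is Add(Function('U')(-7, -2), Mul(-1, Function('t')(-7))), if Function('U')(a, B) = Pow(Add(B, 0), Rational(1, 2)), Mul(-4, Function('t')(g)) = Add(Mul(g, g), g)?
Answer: Add(Rational(21, 2), Mul(I, Pow(2, Rational(1, 2)))) ≈ Add(10.500, Mul(1.4142, I))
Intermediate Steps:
Function('t')(g) = Add(Mul(Rational(-1, 4), g), Mul(Rational(-1, 4), Pow(g, 2))) (Function('t')(g) = Mul(Rational(-1, 4), Add(Mul(g, g), g)) = Mul(Rational(-1, 4), Add(Pow(g, 2), g)) = Mul(Rational(-1, 4), Add(g, Pow(g, 2))) = Add(Mul(Rational(-1, 4), g), Mul(Rational(-1, 4), Pow(g, 2))))
Function('U')(a, B) = Pow(B, Rational(1, 2))
Add(Function('U')(-7, -2), Mul(-1, Function('t')(-7))) = Add(Pow(-2, Rational(1, 2)), Mul(-1, Mul(Rational(-1, 4), -7, Add(1, -7)))) = Add(Mul(I, Pow(2, Rational(1, 2))), Mul(-1, Mul(Rational(-1, 4), -7, -6))) = Add(Mul(I, Pow(2, Rational(1, 2))), Mul(-1, Rational(-21, 2))) = Add(Mul(I, Pow(2, Rational(1, 2))), Rational(21, 2)) = Add(Rational(21, 2), Mul(I, Pow(2, Rational(1, 2))))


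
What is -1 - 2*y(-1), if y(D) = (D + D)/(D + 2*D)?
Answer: -7/3 ≈ -2.3333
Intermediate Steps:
y(D) = ⅔ (y(D) = (2*D)/((3*D)) = (2*D)*(1/(3*D)) = ⅔)
-1 - 2*y(-1) = -1 - 2*⅔ = -1 - 4/3 = -7/3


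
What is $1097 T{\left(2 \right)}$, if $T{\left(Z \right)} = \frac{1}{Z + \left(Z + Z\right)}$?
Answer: $\frac{1097}{6} \approx 182.83$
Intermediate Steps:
$T{\left(Z \right)} = \frac{1}{3 Z}$ ($T{\left(Z \right)} = \frac{1}{Z + 2 Z} = \frac{1}{3 Z}$)
$1097 T{\left(2 \right)} = 1097 \frac{1}{3 \cdot 2} = 1097 \cdot \frac{1}{3} \cdot \frac{1}{2} = 1097 \cdot \frac{1}{6} = \frac{1097}{6}$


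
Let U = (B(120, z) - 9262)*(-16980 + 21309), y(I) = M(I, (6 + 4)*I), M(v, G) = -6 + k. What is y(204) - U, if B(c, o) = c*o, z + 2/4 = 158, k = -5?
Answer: -41722913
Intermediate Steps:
z = 315/2 (z = -½ + 158 = 315/2 ≈ 157.50)
M(v, G) = -11 (M(v, G) = -6 - 5 = -11)
y(I) = -11
U = 41722902 (U = (120*(315/2) - 9262)*(-16980 + 21309) = (18900 - 9262)*4329 = 9638*4329 = 41722902)
y(204) - U = -11 - 1*41722902 = -11 - 41722902 = -41722913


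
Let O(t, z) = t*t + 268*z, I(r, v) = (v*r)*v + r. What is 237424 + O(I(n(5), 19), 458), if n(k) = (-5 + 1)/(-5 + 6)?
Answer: 2456872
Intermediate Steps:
n(k) = -4 (n(k) = -4/1 = -4*1 = -4)
I(r, v) = r + r*v**2 (I(r, v) = (r*v)*v + r = r*v**2 + r = r + r*v**2)
O(t, z) = t**2 + 268*z
237424 + O(I(n(5), 19), 458) = 237424 + ((-4*(1 + 19**2))**2 + 268*458) = 237424 + ((-4*(1 + 361))**2 + 122744) = 237424 + ((-4*362)**2 + 122744) = 237424 + ((-1448)**2 + 122744) = 237424 + (2096704 + 122744) = 237424 + 2219448 = 2456872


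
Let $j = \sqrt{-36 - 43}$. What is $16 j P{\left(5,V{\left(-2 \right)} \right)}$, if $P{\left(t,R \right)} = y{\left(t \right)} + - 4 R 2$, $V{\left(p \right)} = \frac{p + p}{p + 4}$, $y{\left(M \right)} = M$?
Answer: $336 i \sqrt{79} \approx 2986.4 i$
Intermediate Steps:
$V{\left(p \right)} = \frac{2 p}{4 + p}$
$P{\left(t,R \right)} = t - 8 R$ ($P{\left(t,R \right)} = t + - 4 R 2 = t - 8 R$)
$j = i \sqrt{79}$ ($j = \sqrt{-79} = i \sqrt{79} \approx 8.8882 i$)
$16 j P{\left(5,V{\left(-2 \right)} \right)} = 16 i \sqrt{79} \left(5 - 8 \cdot 2 \left(-2\right) \frac{1}{4 - 2}\right) = 16 i \sqrt{79} \left(5 - 8 \cdot 2 \left(-2\right) \frac{1}{2}\right) = 16 i \sqrt{79} \left(5 - -16\right) = 16 i \sqrt{79} \left(5 + 16\right) = 16 i \sqrt{79} \cdot 21 = 336 i \sqrt{79}$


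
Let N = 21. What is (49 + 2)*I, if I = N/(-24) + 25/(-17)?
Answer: -957/8 ≈ -119.63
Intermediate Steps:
I = -319/136 (I = 21/(-24) + 25/(-17) = 21*(-1/24) + 25*(-1/17) = -7/8 - 25/17 = -319/136 ≈ -2.3456)
(49 + 2)*I = (49 + 2)*(-319/136) = 51*(-319/136) = -957/8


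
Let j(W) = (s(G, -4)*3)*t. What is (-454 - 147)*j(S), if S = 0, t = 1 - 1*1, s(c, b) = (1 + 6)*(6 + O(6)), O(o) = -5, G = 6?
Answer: 0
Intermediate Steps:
s(c, b) = 7 (s(c, b) = (1 + 6)*(6 - 5) = 7*1 = 7)
t = 0 (t = 1 - 1 = 0)
j(W) = 0 (j(W) = (7*3)*0 = 21*0 = 0)
(-454 - 147)*j(S) = (-454 - 147)*0 = -601*0 = 0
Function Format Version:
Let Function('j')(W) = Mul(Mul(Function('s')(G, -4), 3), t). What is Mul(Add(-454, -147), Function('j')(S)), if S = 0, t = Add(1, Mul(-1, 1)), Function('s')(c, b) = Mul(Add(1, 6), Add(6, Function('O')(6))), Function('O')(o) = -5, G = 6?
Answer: 0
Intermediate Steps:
Function('s')(c, b) = 7 (Function('s')(c, b) = Mul(Add(1, 6), Add(6, -5)) = Mul(7, 1) = 7)
t = 0 (t = Add(1, -1) = 0)
Function('j')(W) = 0 (Function('j')(W) = Mul(Mul(7, 3), 0) = Mul(21, 0) = 0)
Mul(Add(-454, -147), Function('j')(S)) = Mul(Add(-454, -147), 0) = Mul(-601, 0) = 0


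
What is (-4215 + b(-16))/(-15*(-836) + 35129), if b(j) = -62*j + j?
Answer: -3239/47669 ≈ -0.067948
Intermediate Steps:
b(j) = -61*j
(-4215 + b(-16))/(-15*(-836) + 35129) = (-4215 - 61*(-16))/(-15*(-836) + 35129) = (-4215 + 976)/(12540 + 35129) = -3239/47669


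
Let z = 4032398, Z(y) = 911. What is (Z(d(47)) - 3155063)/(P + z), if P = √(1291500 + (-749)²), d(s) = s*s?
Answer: -4239598738832/5420077259301 + 1051384*√1852501/5420077259301 ≈ -0.78194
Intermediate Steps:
d(s) = s²
P = √1852501 (P = √(1291500 + 561001) = √1852501 ≈ 1361.1)
(Z(d(47)) - 3155063)/(P + z) = (911 - 3155063)/(√1852501 + 4032398) = -3154152/(4032398 + √1852501)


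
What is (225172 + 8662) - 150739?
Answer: 83095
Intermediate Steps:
(225172 + 8662) - 150739 = 233834 - 150739 = 83095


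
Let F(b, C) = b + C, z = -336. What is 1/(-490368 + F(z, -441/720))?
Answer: -80/39256369 ≈ -2.0379e-6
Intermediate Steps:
F(b, C) = C + b
1/(-490368 + F(z, -441/720)) = 1/(-490368 + (-441/720 - 336)) = 1/(-490368 + (-441*1/720 - 336)) = 1/(-490368 + (-49/80 - 336)) = 1/(-490368 - 26929/80) = 1/(-39256369/80) = -80/39256369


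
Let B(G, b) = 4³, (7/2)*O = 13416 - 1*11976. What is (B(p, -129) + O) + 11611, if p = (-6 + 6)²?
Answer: 84605/7 ≈ 12086.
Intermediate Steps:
p = 0 (p = 0² = 0)
O = 2880/7 (O = 2*(13416 - 1*11976)/7 = 2*(13416 - 11976)/7 = (2/7)*1440 = 2880/7 ≈ 411.43)
B(G, b) = 64
(B(p, -129) + O) + 11611 = (64 + 2880/7) + 11611 = 3328/7 + 11611 = 84605/7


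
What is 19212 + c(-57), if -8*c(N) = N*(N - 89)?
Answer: 72687/4 ≈ 18172.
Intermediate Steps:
c(N) = -N*(-89 + N)/8 (c(N) = -N*(N - 89)/8 = -N*(-89 + N)/8)
19212 + c(-57) = 19212 + (1/8)*(-57)*(89 - 1*(-57)) = 19212 + (1/8)*(-57)*(89 + 57) = 19212 + (1/8)*(-57)*146 = 19212 - 4161/4 = 72687/4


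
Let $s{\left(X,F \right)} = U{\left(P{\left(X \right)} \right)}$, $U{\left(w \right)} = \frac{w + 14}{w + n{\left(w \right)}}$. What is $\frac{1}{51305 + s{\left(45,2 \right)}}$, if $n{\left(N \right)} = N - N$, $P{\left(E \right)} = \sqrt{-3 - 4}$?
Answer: $\frac{i}{2 \left(\sqrt{7} + 25653 i\right)} \approx 1.9491 \cdot 10^{-5} + 2.0102 \cdot 10^{-9} i$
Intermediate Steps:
$P{\left(E \right)} = i \sqrt{7}$ ($P{\left(E \right)} = \sqrt{-7} = i \sqrt{7}$)
$n{\left(N \right)} = 0$
$U{\left(w \right)} = \frac{14 + w}{w}$ ($U{\left(w \right)} = \frac{w + 14}{w + 0} = \frac{14 + w}{w}$)
$s{\left(X,F \right)} = - \frac{i \sqrt{7} \left(14 + i \sqrt{7}\right)}{7}$ ($s{\left(X,F \right)} = \frac{14 + i \sqrt{7}}{i \sqrt{7}} = - \frac{i \sqrt{7}}{7} \left(14 + i \sqrt{7}\right) = - \frac{i \sqrt{7} \left(14 + i \sqrt{7}\right)}{7}$)
$\frac{1}{51305 + s{\left(45,2 \right)}} = \frac{1}{51305 + \left(1 - 2 i \sqrt{7}\right)} = \frac{1}{51306 - 2 i \sqrt{7}}$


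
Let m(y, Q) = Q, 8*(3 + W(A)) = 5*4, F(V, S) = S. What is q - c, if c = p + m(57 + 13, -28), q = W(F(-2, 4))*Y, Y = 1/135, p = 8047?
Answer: -2165131/270 ≈ -8019.0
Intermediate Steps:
W(A) = -½ (W(A) = -3 + (5*4)/8 = -3 + (⅛)*20 = -3 + 5/2 = -½)
Y = 1/135 ≈ 0.0074074
q = -1/270 (q = -½*1/135 = -1/270 ≈ -0.0037037)
c = 8019 (c = 8047 - 28 = 8019)
q - c = -1/270 - 1*8019 = -1/270 - 8019 = -2165131/270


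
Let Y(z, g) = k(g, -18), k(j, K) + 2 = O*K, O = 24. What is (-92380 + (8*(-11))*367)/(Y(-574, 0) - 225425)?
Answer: 124676/225859 ≈ 0.55201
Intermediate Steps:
k(j, K) = -2 + 24*K
Y(z, g) = -434 (Y(z, g) = -2 + 24*(-18) = -2 - 432 = -434)
(-92380 + (8*(-11))*367)/(Y(-574, 0) - 225425) = (-92380 + (8*(-11))*367)/(-434 - 225425) = (-92380 - 88*367)/(-225859) = (-92380 - 32296)*(-1/225859) = -124676*(-1/225859) = 124676/225859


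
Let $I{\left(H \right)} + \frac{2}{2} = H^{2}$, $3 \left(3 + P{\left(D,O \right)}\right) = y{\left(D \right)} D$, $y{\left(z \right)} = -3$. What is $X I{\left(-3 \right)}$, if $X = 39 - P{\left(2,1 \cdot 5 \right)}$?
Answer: $352$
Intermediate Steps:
$P{\left(D,O \right)} = -3 - D$ ($P{\left(D,O \right)} = -3 + \frac{\left(-3\right) D}{3} = -3 - D$)
$I{\left(H \right)} = -1 + H^{2}$
$X = 44$ ($X = 39 - \left(-3 - 2\right) = 39 - -5 = 39 + 5 = 44$)
$X I{\left(-3 \right)} = 44 \left(-1 + \left(-3\right)^{2}\right) = 44 \left(-1 + 9\right) = 44 \cdot 8 = 352$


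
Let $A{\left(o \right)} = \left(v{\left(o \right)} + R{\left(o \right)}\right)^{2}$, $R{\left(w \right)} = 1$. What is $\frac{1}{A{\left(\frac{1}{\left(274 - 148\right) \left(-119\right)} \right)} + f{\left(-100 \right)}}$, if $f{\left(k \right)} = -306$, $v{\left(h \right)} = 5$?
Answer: $- \frac{1}{270} \approx -0.0037037$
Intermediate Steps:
$A{\left(o \right)} = 36$ ($A{\left(o \right)} = \left(5 + 1\right)^{2} = 6^{2} = 36$)
$\frac{1}{A{\left(\frac{1}{\left(274 - 148\right) \left(-119\right)} \right)} + f{\left(-100 \right)}} = \frac{1}{36 - 306} = \frac{1}{-270} = - \frac{1}{270}$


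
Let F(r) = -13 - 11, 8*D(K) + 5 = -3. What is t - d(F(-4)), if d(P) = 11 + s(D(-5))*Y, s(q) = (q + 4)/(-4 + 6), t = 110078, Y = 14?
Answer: 110046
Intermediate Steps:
D(K) = -1 (D(K) = -5/8 + (1/8)*(-3) = -5/8 - 3/8 = -1)
F(r) = -24
s(q) = 2 + q/2 (s(q) = (4 + q)/2 = (4 + q)*(1/2) = 2 + q/2)
d(P) = 32 (d(P) = 11 + (2 + (1/2)*(-1))*14 = 11 + (2 - 1/2)*14 = 11 + (3/2)*14 = 11 + 21 = 32)
t - d(F(-4)) = 110078 - 1*32 = 110078 - 32 = 110046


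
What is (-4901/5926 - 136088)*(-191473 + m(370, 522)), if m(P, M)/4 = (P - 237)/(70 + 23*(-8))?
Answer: 463258609500437/17778 ≈ 2.6058e+10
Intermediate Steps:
m(P, M) = 158/19 - 2*P/57 (m(P, M) = 4*((P - 237)/(70 + 23*(-8))) = 4*((-237 + P)/(70 - 184)) = 4*((-237 + P)/(-114)) = 4*((-237 + P)*(-1/114)) = 4*(79/38 - P/114) = 158/19 - 2*P/57)
(-4901/5926 - 136088)*(-191473 + m(370, 522)) = (-4901/5926 - 136088)*(-191473 + (158/19 - 2/57*370)) = (-4901*1/5926 - 136088)*(-191473 + (158/19 - 740/57)) = (-4901/5926 - 136088)*(-191473 - 14/3) = -806462389/5926*(-574433/3) = 463258609500437/17778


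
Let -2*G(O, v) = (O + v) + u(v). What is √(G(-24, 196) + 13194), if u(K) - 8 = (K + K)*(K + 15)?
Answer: 2*I*√7063 ≈ 168.08*I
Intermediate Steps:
u(K) = 8 + 2*K*(15 + K) (u(K) = 8 + (K + K)*(K + 15) = 8 + (2*K)*(15 + K) = 8 + 2*K*(15 + K))
G(O, v) = -4 - v² - 31*v/2 - O/2 (G(O, v) = -((O + v) + (8 + 2*v² + 30*v))/2 = -(8 + O + 2*v² + 31*v)/2 = -4 - v² - 31*v/2 - O/2)
√(G(-24, 196) + 13194) = √((-4 - 1*196² - 31/2*196 - ½*(-24)) + 13194) = √((-4 - 1*38416 - 3038 + 12) + 13194) = √((-4 - 38416 - 3038 + 12) + 13194) = √(-41446 + 13194) = √(-28252) = 2*I*√7063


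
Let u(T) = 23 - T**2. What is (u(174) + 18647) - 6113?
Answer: -17719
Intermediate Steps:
(u(174) + 18647) - 6113 = ((23 - 1*174**2) + 18647) - 6113 = ((23 - 1*30276) + 18647) - 6113 = ((23 - 30276) + 18647) - 6113 = (-30253 + 18647) - 6113 = -11606 - 6113 = -17719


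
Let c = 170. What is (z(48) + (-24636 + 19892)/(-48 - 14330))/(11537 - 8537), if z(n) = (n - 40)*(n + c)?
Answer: 1044999/1797250 ≈ 0.58144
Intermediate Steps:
z(n) = (-40 + n)*(170 + n) (z(n) = (n - 40)*(n + 170) = (-40 + n)*(170 + n))
(z(48) + (-24636 + 19892)/(-48 - 14330))/(11537 - 8537) = ((-6800 + 48² + 130*48) + (-24636 + 19892)/(-48 - 14330))/(11537 - 8537) = ((-6800 + 2304 + 6240) - 4744/(-14378))/3000 = (1744 - 4744*(-1/14378))*(1/3000) = (1744 + 2372/7189)*(1/3000) = (12539988/7189)*(1/3000) = 1044999/1797250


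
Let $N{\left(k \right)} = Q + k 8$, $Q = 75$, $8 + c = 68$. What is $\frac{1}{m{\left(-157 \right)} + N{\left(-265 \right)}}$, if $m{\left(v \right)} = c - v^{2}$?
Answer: $- \frac{1}{26634} \approx -3.7546 \cdot 10^{-5}$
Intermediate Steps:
$c = 60$ ($c = -8 + 68 = 60$)
$m{\left(v \right)} = 60 - v^{2}$
$N{\left(k \right)} = 75 + 8 k$ ($N{\left(k \right)} = 75 + k 8 = 75 + 8 k$)
$\frac{1}{m{\left(-157 \right)} + N{\left(-265 \right)}} = \frac{1}{\left(60 - \left(-157\right)^{2}\right) + \left(75 + 8 \left(-265\right)\right)} = \frac{1}{\left(60 - 24649\right) + \left(75 - 2120\right)} = \frac{1}{\left(60 - 24649\right) - 2045} = \frac{1}{-24589 - 2045} = \frac{1}{-26634} = - \frac{1}{26634}$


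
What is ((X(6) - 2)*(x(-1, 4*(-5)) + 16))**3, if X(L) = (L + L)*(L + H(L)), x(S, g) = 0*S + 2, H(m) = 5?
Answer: 12812904000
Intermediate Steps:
x(S, g) = 2 (x(S, g) = 0 + 2 = 2)
X(L) = 2*L*(5 + L) (X(L) = (L + L)*(L + 5) = (2*L)*(5 + L) = 2*L*(5 + L))
((X(6) - 2)*(x(-1, 4*(-5)) + 16))**3 = ((2*6*(5 + 6) - 2)*(2 + 16))**3 = ((2*6*11 - 2)*18)**3 = ((132 - 2)*18)**3 = (130*18)**3 = 2340**3 = 12812904000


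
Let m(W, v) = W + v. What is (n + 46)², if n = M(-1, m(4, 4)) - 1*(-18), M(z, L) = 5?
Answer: 4761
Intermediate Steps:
n = 23 (n = 5 - 1*(-18) = 5 + 18 = 23)
(n + 46)² = (23 + 46)² = 69² = 4761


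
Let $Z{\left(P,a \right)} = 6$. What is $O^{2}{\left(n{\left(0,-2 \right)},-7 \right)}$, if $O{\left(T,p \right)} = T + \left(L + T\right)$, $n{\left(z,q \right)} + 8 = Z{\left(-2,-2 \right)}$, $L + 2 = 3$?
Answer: $9$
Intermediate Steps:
$L = 1$ ($L = -2 + 3 = 1$)
$n{\left(z,q \right)} = -2$ ($n{\left(z,q \right)} = -8 + 6 = -2$)
$O{\left(T,p \right)} = 1 + 2 T$ ($O{\left(T,p \right)} = T + \left(1 + T\right) = 1 + 2 T$)
$O^{2}{\left(n{\left(0,-2 \right)},-7 \right)} = \left(1 + 2 \left(-2\right)\right)^{2} = \left(1 - 4\right)^{2} = \left(-3\right)^{2} = 9$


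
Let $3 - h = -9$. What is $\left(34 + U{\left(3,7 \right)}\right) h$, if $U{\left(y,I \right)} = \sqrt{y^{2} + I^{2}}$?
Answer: $408 + 12 \sqrt{58} \approx 499.39$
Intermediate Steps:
$h = 12$ ($h = 3 - -9 = 3 + 9 = 12$)
$U{\left(y,I \right)} = \sqrt{I^{2} + y^{2}}$
$\left(34 + U{\left(3,7 \right)}\right) h = \left(34 + \sqrt{7^{2} + 3^{2}}\right) 12 = \left(34 + \sqrt{49 + 9}\right) 12 = \left(34 + \sqrt{58}\right) 12 = 408 + 12 \sqrt{58}$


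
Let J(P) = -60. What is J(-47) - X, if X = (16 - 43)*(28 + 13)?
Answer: 1047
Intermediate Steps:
X = -1107 (X = -27*41 = -1107)
J(-47) - X = -60 - 1*(-1107) = -60 + 1107 = 1047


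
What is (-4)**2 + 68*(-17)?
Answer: -1140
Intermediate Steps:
(-4)**2 + 68*(-17) = 16 - 1156 = -1140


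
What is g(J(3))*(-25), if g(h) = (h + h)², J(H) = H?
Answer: -900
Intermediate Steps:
g(h) = 4*h² (g(h) = (2*h)² = 4*h²)
g(J(3))*(-25) = (4*3²)*(-25) = (4*9)*(-25) = 36*(-25) = -900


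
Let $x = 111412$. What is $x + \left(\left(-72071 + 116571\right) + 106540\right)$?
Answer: $262452$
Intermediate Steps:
$x + \left(\left(-72071 + 116571\right) + 106540\right) = 111412 + \left(\left(-72071 + 116571\right) + 106540\right) = 111412 + \left(44500 + 106540\right) = 111412 + 151040 = 262452$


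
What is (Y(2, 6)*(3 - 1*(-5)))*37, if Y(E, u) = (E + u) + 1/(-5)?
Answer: 11544/5 ≈ 2308.8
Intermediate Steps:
Y(E, u) = -⅕ + E + u (Y(E, u) = (E + u) - ⅕ = -⅕ + E + u)
(Y(2, 6)*(3 - 1*(-5)))*37 = ((-⅕ + 2 + 6)*(3 - 1*(-5)))*37 = (39*(3 + 5)/5)*37 = ((39/5)*8)*37 = (312/5)*37 = 11544/5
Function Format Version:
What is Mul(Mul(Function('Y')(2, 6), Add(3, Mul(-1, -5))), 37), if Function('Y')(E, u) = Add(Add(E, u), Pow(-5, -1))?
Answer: Rational(11544, 5) ≈ 2308.8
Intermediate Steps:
Function('Y')(E, u) = Add(Rational(-1, 5), E, u) (Function('Y')(E, u) = Add(Add(E, u), Rational(-1, 5)) = Add(Rational(-1, 5), E, u))
Mul(Mul(Function('Y')(2, 6), Add(3, Mul(-1, -5))), 37) = Mul(Mul(Add(Rational(-1, 5), 2, 6), Add(3, Mul(-1, -5))), 37) = Mul(Mul(Rational(39, 5), Add(3, 5)), 37) = Mul(Mul(Rational(39, 5), 8), 37) = Mul(Rational(312, 5), 37) = Rational(11544, 5)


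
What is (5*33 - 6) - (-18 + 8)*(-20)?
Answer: -41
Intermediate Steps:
(5*33 - 6) - (-18 + 8)*(-20) = (165 - 6) - (-10)*(-20) = 159 - 1*200 = 159 - 200 = -41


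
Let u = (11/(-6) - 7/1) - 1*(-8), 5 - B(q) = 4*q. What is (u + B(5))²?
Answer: 9025/36 ≈ 250.69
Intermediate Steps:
B(q) = 5 - 4*q
u = -⅚ (u = (11*(-⅙) - 7*1) + 8 = (-11/6 - 7) + 8 = -53/6 + 8 = -⅚ ≈ -0.83333)
(u + B(5))² = (-⅚ + (5 - 4*5))² = (-⅚ + (5 - 20))² = (-⅚ - 15)² = (-95/6)² = 9025/36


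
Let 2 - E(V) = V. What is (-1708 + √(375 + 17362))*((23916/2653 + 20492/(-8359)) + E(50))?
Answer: 224216462432/3168061 - 918919928*√17737/22176427 ≈ 65256.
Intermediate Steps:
E(V) = 2 - V
(-1708 + √(375 + 17362))*((23916/2653 + 20492/(-8359)) + E(50)) = (-1708 + √(375 + 17362))*((23916/2653 + 20492/(-8359)) + (2 - 1*50)) = (-1708 + √17737)*((23916*(1/2653) + 20492*(-1/8359)) + (2 - 50)) = (-1708 + √17737)*((23916/2653 - 20492/8359) - 48) = (-1708 + √17737)*(145548568/22176427 - 48) = (-1708 + √17737)*(-918919928/22176427) = 224216462432/3168061 - 918919928*√17737/22176427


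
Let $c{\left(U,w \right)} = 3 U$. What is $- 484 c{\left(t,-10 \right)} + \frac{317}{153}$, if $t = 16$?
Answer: $- \frac{3554179}{153} \approx -23230.0$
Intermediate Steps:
$- 484 c{\left(t,-10 \right)} + \frac{317}{153} = - 484 \cdot 3 \cdot 16 + \frac{317}{153} = \left(-484\right) 48 + 317 \cdot \frac{1}{153} = -23232 + \frac{317}{153} = - \frac{3554179}{153}$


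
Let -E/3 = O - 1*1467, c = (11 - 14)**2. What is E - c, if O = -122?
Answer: 4758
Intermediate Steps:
c = 9 (c = (-3)**2 = 9)
E = 4767 (E = -3*(-122 - 1*1467) = -3*(-122 - 1467) = -3*(-1589) = 4767)
E - c = 4767 - 1*9 = 4767 - 9 = 4758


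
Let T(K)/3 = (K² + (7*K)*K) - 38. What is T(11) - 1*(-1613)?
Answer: 4403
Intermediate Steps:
T(K) = -114 + 24*K² (T(K) = 3*((K² + (7*K)*K) - 38) = 3*((K² + 7*K²) - 38) = 3*(8*K² - 38) = 3*(-38 + 8*K²) = -114 + 24*K²)
T(11) - 1*(-1613) = (-114 + 24*11²) - 1*(-1613) = (-114 + 24*121) + 1613 = (-114 + 2904) + 1613 = 2790 + 1613 = 4403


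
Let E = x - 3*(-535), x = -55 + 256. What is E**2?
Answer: 3261636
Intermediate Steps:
x = 201
E = 1806 (E = 201 - 3*(-535) = 201 - 1*(-1605) = 201 + 1605 = 1806)
E**2 = 1806**2 = 3261636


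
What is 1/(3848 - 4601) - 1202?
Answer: -905107/753 ≈ -1202.0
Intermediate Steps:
1/(3848 - 4601) - 1202 = 1/(-753) - 1202 = -1/753 - 1202 = -905107/753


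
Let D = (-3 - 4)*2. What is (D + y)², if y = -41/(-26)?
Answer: 104329/676 ≈ 154.33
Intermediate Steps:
D = -14 (D = -7*2 = -14)
y = 41/26 (y = -41*(-1/26) = 41/26 ≈ 1.5769)
(D + y)² = (-14 + 41/26)² = (-323/26)² = 104329/676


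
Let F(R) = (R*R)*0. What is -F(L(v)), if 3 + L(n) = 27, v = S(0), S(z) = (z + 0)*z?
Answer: 0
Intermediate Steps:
S(z) = z**2 (S(z) = z*z = z**2)
v = 0 (v = 0**2 = 0)
L(n) = 24 (L(n) = -3 + 27 = 24)
F(R) = 0 (F(R) = R**2*0 = 0)
-F(L(v)) = -1*0 = 0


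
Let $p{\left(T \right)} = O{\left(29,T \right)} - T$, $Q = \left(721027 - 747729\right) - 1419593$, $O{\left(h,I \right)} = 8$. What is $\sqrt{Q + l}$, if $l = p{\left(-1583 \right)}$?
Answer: $4 i \sqrt{90294} \approx 1202.0 i$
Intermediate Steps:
$Q = -1446295$ ($Q = -26702 - 1419593 = -1446295$)
$p{\left(T \right)} = 8 - T$
$l = 1591$ ($l = 8 - -1583 = 8 + 1583 = 1591$)
$\sqrt{Q + l} = \sqrt{-1446295 + 1591} = \sqrt{-1444704} = 4 i \sqrt{90294}$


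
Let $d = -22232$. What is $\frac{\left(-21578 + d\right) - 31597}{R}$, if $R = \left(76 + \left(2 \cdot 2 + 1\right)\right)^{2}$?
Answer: $- \frac{75407}{6561} \approx -11.493$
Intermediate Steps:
$R = 6561$ ($R = \left(76 + \left(4 + 1\right)\right)^{2} = \left(76 + 5\right)^{2} = 81^{2} = 6561$)
$\frac{\left(-21578 + d\right) - 31597}{R} = \frac{\left(-21578 - 22232\right) - 31597}{6561} = \left(-43810 - 31597\right) \frac{1}{6561} = \left(-75407\right) \frac{1}{6561} = - \frac{75407}{6561}$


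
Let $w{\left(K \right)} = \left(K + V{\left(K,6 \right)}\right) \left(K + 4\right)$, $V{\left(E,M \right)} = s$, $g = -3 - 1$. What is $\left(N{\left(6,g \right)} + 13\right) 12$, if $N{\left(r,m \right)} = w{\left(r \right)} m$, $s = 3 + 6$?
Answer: $-7044$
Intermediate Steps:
$g = -4$
$s = 9$
$V{\left(E,M \right)} = 9$
$w{\left(K \right)} = \left(4 + K\right) \left(9 + K\right)$ ($w{\left(K \right)} = \left(K + 9\right) \left(K + 4\right) = \left(9 + K\right) \left(4 + K\right) = \left(4 + K\right) \left(9 + K\right)$)
$N{\left(r,m \right)} = m \left(36 + r^{2} + 13 r\right)$ ($N{\left(r,m \right)} = \left(36 + r^{2} + 13 r\right) m = m \left(36 + r^{2} + 13 r\right)$)
$\left(N{\left(6,g \right)} + 13\right) 12 = \left(- 4 \left(36 + 6^{2} + 13 \cdot 6\right) + 13\right) 12 = \left(- 4 \left(36 + 36 + 78\right) + 13\right) 12 = \left(\left(-4\right) 150 + 13\right) 12 = \left(-600 + 13\right) 12 = \left(-587\right) 12 = -7044$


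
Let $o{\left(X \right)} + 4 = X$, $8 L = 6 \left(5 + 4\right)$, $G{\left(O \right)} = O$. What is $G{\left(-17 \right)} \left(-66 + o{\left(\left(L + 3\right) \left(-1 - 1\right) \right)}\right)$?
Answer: $\frac{3043}{2} \approx 1521.5$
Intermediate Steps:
$L = \frac{27}{4}$ ($L = \frac{6 \left(5 + 4\right)}{8} = \frac{6 \cdot 9}{8} = \frac{1}{8} \cdot 54 = \frac{27}{4} \approx 6.75$)
$o{\left(X \right)} = -4 + X$
$G{\left(-17 \right)} \left(-66 + o{\left(\left(L + 3\right) \left(-1 - 1\right) \right)}\right) = - 17 \left(-66 + \left(-4 + \left(\frac{27}{4} + 3\right) \left(-1 - 1\right)\right)\right) = - 17 \left(-66 + \left(-4 + \frac{39}{4} \left(-2\right)\right)\right) = - 17 \left(-66 - \frac{47}{2}\right) = \left(-17\right) \left(- \frac{179}{2}\right) = \frac{3043}{2}$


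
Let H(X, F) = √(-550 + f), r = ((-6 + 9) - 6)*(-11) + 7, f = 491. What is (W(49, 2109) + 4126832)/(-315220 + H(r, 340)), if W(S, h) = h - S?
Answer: -1301509336240/99363648459 - 4128892*I*√59/99363648459 ≈ -13.098 - 0.00031918*I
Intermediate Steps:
r = 40 (r = (3 - 6)*(-11) + 7 = -3*(-11) + 7 = 33 + 7 = 40)
H(X, F) = I*√59 (H(X, F) = √(-550 + 491) = √(-59) = I*√59)
(W(49, 2109) + 4126832)/(-315220 + H(r, 340)) = ((2109 - 1*49) + 4126832)/(-315220 + I*√59) = ((2109 - 49) + 4126832)/(-315220 + I*√59) = (2060 + 4126832)/(-315220 + I*√59) = 4128892/(-315220 + I*√59)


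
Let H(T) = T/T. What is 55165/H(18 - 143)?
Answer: 55165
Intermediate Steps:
H(T) = 1
55165/H(18 - 143) = 55165/1 = 55165*1 = 55165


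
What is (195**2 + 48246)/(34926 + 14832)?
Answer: 28757/16586 ≈ 1.7338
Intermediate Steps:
(195**2 + 48246)/(34926 + 14832) = (38025 + 48246)/49758 = 86271*(1/49758) = 28757/16586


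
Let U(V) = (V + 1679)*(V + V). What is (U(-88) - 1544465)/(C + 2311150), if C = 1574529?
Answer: -1824481/3885679 ≈ -0.46954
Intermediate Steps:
U(V) = 2*V*(1679 + V) (U(V) = (1679 + V)*(2*V) = 2*V*(1679 + V))
(U(-88) - 1544465)/(C + 2311150) = (2*(-88)*(1679 - 88) - 1544465)/(1574529 + 2311150) = (2*(-88)*1591 - 1544465)/3885679 = (-280016 - 1544465)*(1/3885679) = -1824481*1/3885679 = -1824481/3885679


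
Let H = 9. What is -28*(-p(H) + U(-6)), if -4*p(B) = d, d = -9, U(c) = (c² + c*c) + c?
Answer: -1785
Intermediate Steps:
U(c) = c + 2*c² (U(c) = (c² + c²) + c = 2*c² + c = c + 2*c²)
p(B) = 9/4 (p(B) = -¼*(-9) = 9/4)
-28*(-p(H) + U(-6)) = -28*(-1*9/4 - 6*(1 + 2*(-6))) = -28*(-9/4 - 6*(1 - 12)) = -28*(-9/4 - 6*(-11)) = -28*(-9/4 + 66) = -28*255/4 = -1785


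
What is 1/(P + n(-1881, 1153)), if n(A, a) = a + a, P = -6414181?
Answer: -1/6411875 ≈ -1.5596e-7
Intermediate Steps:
n(A, a) = 2*a
1/(P + n(-1881, 1153)) = 1/(-6414181 + 2*1153) = 1/(-6414181 + 2306) = 1/(-6411875) = -1/6411875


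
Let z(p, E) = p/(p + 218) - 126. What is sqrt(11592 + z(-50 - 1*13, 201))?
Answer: 3*sqrt(30606765)/155 ≈ 107.08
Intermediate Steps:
z(p, E) = -126 + p/(218 + p) (z(p, E) = p/(218 + p) - 126 = -126 + p/(218 + p))
sqrt(11592 + z(-50 - 1*13, 201)) = sqrt(11592 + (-27468 - 125*(-50 - 1*13))/(218 + (-50 - 1*13))) = sqrt(11592 + (-27468 - 125*(-50 - 13))/(218 + (-50 - 13))) = sqrt(11592 + (-27468 - 125*(-63))/(218 - 63)) = sqrt(11592 + (-27468 + 7875)/155) = sqrt(11592 + (1/155)*(-19593)) = sqrt(11592 - 19593/155) = sqrt(1777167/155) = 3*sqrt(30606765)/155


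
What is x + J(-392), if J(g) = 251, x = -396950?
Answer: -396699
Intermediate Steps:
x + J(-392) = -396950 + 251 = -396699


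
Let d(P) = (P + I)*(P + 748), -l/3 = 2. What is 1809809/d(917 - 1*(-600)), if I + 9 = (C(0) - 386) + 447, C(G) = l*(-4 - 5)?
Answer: 1809809/3676095 ≈ 0.49232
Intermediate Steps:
l = -6 (l = -3*2 = -6)
C(G) = 54 (C(G) = -6*(-4 - 5) = -6*(-9) = 54)
I = 106 (I = -9 + ((54 - 386) + 447) = -9 + (-332 + 447) = -9 + 115 = 106)
d(P) = (106 + P)*(748 + P) (d(P) = (P + 106)*(P + 748) = (106 + P)*(748 + P))
1809809/d(917 - 1*(-600)) = 1809809/(79288 + (917 - 1*(-600))² + 854*(917 - 1*(-600))) = 1809809/(79288 + (917 + 600)² + 854*(917 + 600)) = 1809809/(79288 + 1517² + 854*1517) = 1809809/(79288 + 2301289 + 1295518) = 1809809/3676095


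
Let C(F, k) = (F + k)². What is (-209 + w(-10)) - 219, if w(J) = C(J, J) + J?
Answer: -38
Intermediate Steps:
w(J) = J + 4*J² (w(J) = (J + J)² + J = (2*J)² + J = 4*J² + J = J + 4*J²)
(-209 + w(-10)) - 219 = (-209 - 10*(1 + 4*(-10))) - 219 = (-209 - 10*(1 - 40)) - 219 = (-209 - 10*(-39)) - 219 = (-209 + 390) - 219 = 181 - 219 = -38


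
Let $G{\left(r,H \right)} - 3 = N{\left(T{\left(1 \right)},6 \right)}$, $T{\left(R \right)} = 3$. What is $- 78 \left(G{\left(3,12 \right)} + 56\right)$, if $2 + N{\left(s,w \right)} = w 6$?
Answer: $-7254$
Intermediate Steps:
$N{\left(s,w \right)} = -2 + 6 w$ ($N{\left(s,w \right)} = -2 + w 6 = -2 + 6 w$)
$G{\left(r,H \right)} = 37$ ($G{\left(r,H \right)} = 3 + \left(-2 + 6 \cdot 6\right) = 3 + \left(-2 + 36\right) = 3 + 34 = 37$)
$- 78 \left(G{\left(3,12 \right)} + 56\right) = - 78 \left(37 + 56\right) = \left(-78\right) 93 = -7254$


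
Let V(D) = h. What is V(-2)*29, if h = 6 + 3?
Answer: 261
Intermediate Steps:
h = 9
V(D) = 9
V(-2)*29 = 9*29 = 261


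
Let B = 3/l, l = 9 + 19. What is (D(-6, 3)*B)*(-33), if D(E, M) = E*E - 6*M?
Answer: -891/14 ≈ -63.643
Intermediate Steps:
l = 28
B = 3/28 ≈ 0.10714
D(E, M) = E² - 6*M
(D(-6, 3)*B)*(-33) = (((-6)² - 6*3)*(3/28))*(-33) = ((36 - 18)*(3/28))*(-33) = (18*(3/28))*(-33) = (27/14)*(-33) = -891/14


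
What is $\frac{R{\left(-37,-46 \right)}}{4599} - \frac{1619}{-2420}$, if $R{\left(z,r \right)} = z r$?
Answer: $\frac{11564621}{11129580} \approx 1.0391$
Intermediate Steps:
$R{\left(z,r \right)} = r z$
$\frac{R{\left(-37,-46 \right)}}{4599} - \frac{1619}{-2420} = \frac{\left(-46\right) \left(-37\right)}{4599} - \frac{1619}{-2420} = 1702 \cdot \frac{1}{4599} - - \frac{1619}{2420} = \frac{1702}{4599} + \frac{1619}{2420} = \frac{11564621}{11129580}$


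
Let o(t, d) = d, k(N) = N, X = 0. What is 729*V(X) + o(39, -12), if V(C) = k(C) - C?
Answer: -12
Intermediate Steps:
V(C) = 0 (V(C) = C - C = 0)
729*V(X) + o(39, -12) = 729*0 - 12 = 0 - 12 = -12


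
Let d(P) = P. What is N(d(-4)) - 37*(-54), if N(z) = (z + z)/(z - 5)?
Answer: 17990/9 ≈ 1998.9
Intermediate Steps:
N(z) = 2*z/(-5 + z) (N(z) = (2*z)/(-5 + z) = 2*z/(-5 + z))
N(d(-4)) - 37*(-54) = 2*(-4)/(-5 - 4) - 37*(-54) = 2*(-4)/(-9) + 1998 = 2*(-4)*(-⅑) + 1998 = 8/9 + 1998 = 17990/9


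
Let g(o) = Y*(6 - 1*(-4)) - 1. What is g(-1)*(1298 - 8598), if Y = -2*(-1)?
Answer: -138700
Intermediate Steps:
Y = 2
g(o) = 19 (g(o) = 2*(6 - 1*(-4)) - 1 = 2*(6 + 4) - 1 = 2*10 - 1 = 20 - 1 = 19)
g(-1)*(1298 - 8598) = 19*(1298 - 8598) = 19*(-7300) = -138700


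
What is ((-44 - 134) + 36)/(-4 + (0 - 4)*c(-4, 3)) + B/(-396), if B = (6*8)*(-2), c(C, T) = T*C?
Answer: -197/66 ≈ -2.9848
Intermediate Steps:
c(C, T) = C*T
B = -96 (B = 48*(-2) = -96)
((-44 - 134) + 36)/(-4 + (0 - 4)*c(-4, 3)) + B/(-396) = ((-44 - 134) + 36)/(-4 + (0 - 4)*(-4*3)) - 96/(-396) = (-178 + 36)/(-4 - 4*(-12)) - 96*(-1/396) = -142/(-4 + 48) + 8/33 = -142/44 + 8/33 = -142*1/44 + 8/33 = -71/22 + 8/33 = -197/66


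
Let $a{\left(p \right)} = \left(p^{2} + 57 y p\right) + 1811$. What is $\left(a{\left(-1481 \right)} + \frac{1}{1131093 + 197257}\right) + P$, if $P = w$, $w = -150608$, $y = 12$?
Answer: $\frac{1370272726001}{1328350} \approx 1.0316 \cdot 10^{6}$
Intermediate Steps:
$a{\left(p \right)} = 1811 + p^{2} + 684 p$ ($a{\left(p \right)} = \left(p^{2} + 57 \cdot 12 p\right) + 1811 = \left(p^{2} + 684 p\right) + 1811 = 1811 + p^{2} + 684 p$)
$P = -150608$
$\left(a{\left(-1481 \right)} + \frac{1}{1131093 + 197257}\right) + P = \left(\left(1811 + \left(-1481\right)^{2} + 684 \left(-1481\right)\right) + \frac{1}{1131093 + 197257}\right) - 150608 = \left(\left(1811 + 2193361 - 1013004\right) + \frac{1}{1328350}\right) - 150608 = \left(1182168 + \frac{1}{1328350}\right) - 150608 = \frac{1570332862801}{1328350} - 150608 = \frac{1370272726001}{1328350}$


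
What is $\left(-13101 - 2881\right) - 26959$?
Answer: $-42941$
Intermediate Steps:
$\left(-13101 - 2881\right) - 26959 = -15982 - 26959 = -42941$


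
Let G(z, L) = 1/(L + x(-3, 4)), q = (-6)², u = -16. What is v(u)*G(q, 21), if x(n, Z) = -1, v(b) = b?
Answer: -⅘ ≈ -0.80000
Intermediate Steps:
q = 36
G(z, L) = 1/(-1 + L) (G(z, L) = 1/(L - 1) = 1/(-1 + L))
v(u)*G(q, 21) = -16/(-1 + 21) = -16/20 = -16*1/20 = -⅘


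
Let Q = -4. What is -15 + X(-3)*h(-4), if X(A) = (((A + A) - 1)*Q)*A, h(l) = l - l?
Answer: -15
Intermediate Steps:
h(l) = 0
X(A) = A*(4 - 8*A) (X(A) = (((A + A) - 1)*(-4))*A = ((2*A - 1)*(-4))*A = ((-1 + 2*A)*(-4))*A = (4 - 8*A)*A = A*(4 - 8*A))
-15 + X(-3)*h(-4) = -15 + (4*(-3)*(1 - 2*(-3)))*0 = -15 + (4*(-3)*(1 + 6))*0 = -15 + (4*(-3)*7)*0 = -15 - 84*0 = -15 + 0 = -15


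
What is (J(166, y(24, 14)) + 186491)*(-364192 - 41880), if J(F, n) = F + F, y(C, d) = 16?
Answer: -75863589256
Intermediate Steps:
J(F, n) = 2*F
(J(166, y(24, 14)) + 186491)*(-364192 - 41880) = (2*166 + 186491)*(-364192 - 41880) = (332 + 186491)*(-406072) = 186823*(-406072) = -75863589256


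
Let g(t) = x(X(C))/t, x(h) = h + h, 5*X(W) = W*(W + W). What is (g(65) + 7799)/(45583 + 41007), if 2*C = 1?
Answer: 1267338/14070875 ≈ 0.090068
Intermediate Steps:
C = ½ (C = (½)*1 = ½ ≈ 0.50000)
X(W) = 2*W²/5 (X(W) = (W*(W + W))/5 = (W*(2*W))/5 = (2*W²)/5 = 2*W²/5)
x(h) = 2*h
g(t) = 1/(5*t) (g(t) = (2*(2*(½)²/5))/t = (2*((⅖)*(¼)))/t = (2*(⅒))/t = 1/(5*t))
(g(65) + 7799)/(45583 + 41007) = ((⅕)/65 + 7799)/(45583 + 41007) = ((⅕)*(1/65) + 7799)/86590 = (1/325 + 7799)*(1/86590) = (2534676/325)*(1/86590) = 1267338/14070875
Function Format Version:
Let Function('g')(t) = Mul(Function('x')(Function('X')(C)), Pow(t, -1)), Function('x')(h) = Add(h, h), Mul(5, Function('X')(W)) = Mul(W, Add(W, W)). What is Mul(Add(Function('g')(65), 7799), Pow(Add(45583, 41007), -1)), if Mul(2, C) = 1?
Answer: Rational(1267338, 14070875) ≈ 0.090068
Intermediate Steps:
C = Rational(1, 2) (C = Mul(Rational(1, 2), 1) = Rational(1, 2) ≈ 0.50000)
Function('X')(W) = Mul(Rational(2, 5), Pow(W, 2)) (Function('X')(W) = Mul(Rational(1, 5), Mul(W, Add(W, W))) = Mul(Rational(1, 5), Mul(W, Mul(2, W))) = Mul(Rational(1, 5), Mul(2, Pow(W, 2))) = Mul(Rational(2, 5), Pow(W, 2)))
Function('x')(h) = Mul(2, h)
Function('g')(t) = Mul(Rational(1, 5), Pow(t, -1)) (Function('g')(t) = Mul(Mul(2, Mul(Rational(2, 5), Pow(Rational(1, 2), 2))), Pow(t, -1)) = Mul(Mul(2, Mul(Rational(2, 5), Rational(1, 4))), Pow(t, -1)) = Mul(Mul(2, Rational(1, 10)), Pow(t, -1)) = Mul(Rational(1, 5), Pow(t, -1)))
Mul(Add(Function('g')(65), 7799), Pow(Add(45583, 41007), -1)) = Mul(Add(Mul(Rational(1, 5), Pow(65, -1)), 7799), Pow(Add(45583, 41007), -1)) = Mul(Add(Mul(Rational(1, 5), Rational(1, 65)), 7799), Pow(86590, -1)) = Mul(Add(Rational(1, 325), 7799), Rational(1, 86590)) = Mul(Rational(2534676, 325), Rational(1, 86590)) = Rational(1267338, 14070875)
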